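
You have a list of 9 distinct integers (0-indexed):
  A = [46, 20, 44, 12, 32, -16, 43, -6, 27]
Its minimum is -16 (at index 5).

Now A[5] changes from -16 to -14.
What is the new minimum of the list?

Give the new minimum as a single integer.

Old min = -16 (at index 5)
Change: A[5] -16 -> -14
Changed element WAS the min. Need to check: is -14 still <= all others?
  Min of remaining elements: -6
  New min = min(-14, -6) = -14

Answer: -14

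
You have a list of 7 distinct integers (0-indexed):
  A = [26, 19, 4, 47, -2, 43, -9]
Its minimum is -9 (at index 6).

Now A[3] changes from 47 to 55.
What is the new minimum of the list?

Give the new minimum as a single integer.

Answer: -9

Derivation:
Old min = -9 (at index 6)
Change: A[3] 47 -> 55
Changed element was NOT the old min.
  New min = min(old_min, new_val) = min(-9, 55) = -9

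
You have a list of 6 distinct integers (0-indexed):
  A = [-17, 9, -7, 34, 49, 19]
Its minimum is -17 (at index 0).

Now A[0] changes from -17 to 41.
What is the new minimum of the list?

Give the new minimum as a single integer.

Answer: -7

Derivation:
Old min = -17 (at index 0)
Change: A[0] -17 -> 41
Changed element WAS the min. Need to check: is 41 still <= all others?
  Min of remaining elements: -7
  New min = min(41, -7) = -7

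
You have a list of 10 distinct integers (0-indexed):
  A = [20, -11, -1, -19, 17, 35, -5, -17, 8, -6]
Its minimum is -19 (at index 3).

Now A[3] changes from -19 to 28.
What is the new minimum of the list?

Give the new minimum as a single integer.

Answer: -17

Derivation:
Old min = -19 (at index 3)
Change: A[3] -19 -> 28
Changed element WAS the min. Need to check: is 28 still <= all others?
  Min of remaining elements: -17
  New min = min(28, -17) = -17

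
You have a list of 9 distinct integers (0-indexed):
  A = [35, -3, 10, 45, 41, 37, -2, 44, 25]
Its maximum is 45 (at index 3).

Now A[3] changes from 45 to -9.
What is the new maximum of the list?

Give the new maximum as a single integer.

Old max = 45 (at index 3)
Change: A[3] 45 -> -9
Changed element WAS the max -> may need rescan.
  Max of remaining elements: 44
  New max = max(-9, 44) = 44

Answer: 44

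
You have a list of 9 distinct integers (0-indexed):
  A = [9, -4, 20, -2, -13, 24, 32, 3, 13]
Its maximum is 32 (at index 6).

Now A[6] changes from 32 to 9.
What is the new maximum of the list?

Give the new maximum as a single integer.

Answer: 24

Derivation:
Old max = 32 (at index 6)
Change: A[6] 32 -> 9
Changed element WAS the max -> may need rescan.
  Max of remaining elements: 24
  New max = max(9, 24) = 24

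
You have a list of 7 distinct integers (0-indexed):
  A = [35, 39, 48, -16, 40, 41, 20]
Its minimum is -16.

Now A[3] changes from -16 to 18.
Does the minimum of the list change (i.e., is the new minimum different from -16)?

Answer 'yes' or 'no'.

Old min = -16
Change: A[3] -16 -> 18
Changed element was the min; new min must be rechecked.
New min = 18; changed? yes

Answer: yes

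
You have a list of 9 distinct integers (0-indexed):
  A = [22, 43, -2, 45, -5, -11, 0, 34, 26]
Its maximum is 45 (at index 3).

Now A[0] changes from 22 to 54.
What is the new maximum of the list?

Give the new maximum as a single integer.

Answer: 54

Derivation:
Old max = 45 (at index 3)
Change: A[0] 22 -> 54
Changed element was NOT the old max.
  New max = max(old_max, new_val) = max(45, 54) = 54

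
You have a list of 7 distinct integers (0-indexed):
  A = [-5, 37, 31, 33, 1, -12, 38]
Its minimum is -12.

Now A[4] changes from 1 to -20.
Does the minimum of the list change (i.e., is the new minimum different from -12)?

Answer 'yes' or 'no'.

Answer: yes

Derivation:
Old min = -12
Change: A[4] 1 -> -20
Changed element was NOT the min; min changes only if -20 < -12.
New min = -20; changed? yes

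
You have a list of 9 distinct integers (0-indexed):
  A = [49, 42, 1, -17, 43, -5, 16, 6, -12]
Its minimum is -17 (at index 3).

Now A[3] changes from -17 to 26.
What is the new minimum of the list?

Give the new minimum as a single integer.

Answer: -12

Derivation:
Old min = -17 (at index 3)
Change: A[3] -17 -> 26
Changed element WAS the min. Need to check: is 26 still <= all others?
  Min of remaining elements: -12
  New min = min(26, -12) = -12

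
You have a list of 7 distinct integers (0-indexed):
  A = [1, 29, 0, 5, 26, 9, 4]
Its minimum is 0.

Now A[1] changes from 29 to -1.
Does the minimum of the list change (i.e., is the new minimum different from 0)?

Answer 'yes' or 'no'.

Old min = 0
Change: A[1] 29 -> -1
Changed element was NOT the min; min changes only if -1 < 0.
New min = -1; changed? yes

Answer: yes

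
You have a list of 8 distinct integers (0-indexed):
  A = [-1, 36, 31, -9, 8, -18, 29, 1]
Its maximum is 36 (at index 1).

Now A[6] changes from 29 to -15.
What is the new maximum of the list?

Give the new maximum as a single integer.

Answer: 36

Derivation:
Old max = 36 (at index 1)
Change: A[6] 29 -> -15
Changed element was NOT the old max.
  New max = max(old_max, new_val) = max(36, -15) = 36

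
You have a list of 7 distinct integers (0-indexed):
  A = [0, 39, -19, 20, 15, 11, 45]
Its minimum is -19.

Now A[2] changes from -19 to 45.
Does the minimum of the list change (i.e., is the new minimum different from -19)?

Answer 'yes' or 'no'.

Answer: yes

Derivation:
Old min = -19
Change: A[2] -19 -> 45
Changed element was the min; new min must be rechecked.
New min = 0; changed? yes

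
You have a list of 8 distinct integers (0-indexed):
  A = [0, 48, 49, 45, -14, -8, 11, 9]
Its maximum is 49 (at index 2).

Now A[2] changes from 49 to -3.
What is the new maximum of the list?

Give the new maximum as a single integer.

Old max = 49 (at index 2)
Change: A[2] 49 -> -3
Changed element WAS the max -> may need rescan.
  Max of remaining elements: 48
  New max = max(-3, 48) = 48

Answer: 48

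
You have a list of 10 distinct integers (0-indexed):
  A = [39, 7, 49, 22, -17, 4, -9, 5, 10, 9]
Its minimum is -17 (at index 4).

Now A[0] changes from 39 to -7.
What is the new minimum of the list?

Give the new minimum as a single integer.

Old min = -17 (at index 4)
Change: A[0] 39 -> -7
Changed element was NOT the old min.
  New min = min(old_min, new_val) = min(-17, -7) = -17

Answer: -17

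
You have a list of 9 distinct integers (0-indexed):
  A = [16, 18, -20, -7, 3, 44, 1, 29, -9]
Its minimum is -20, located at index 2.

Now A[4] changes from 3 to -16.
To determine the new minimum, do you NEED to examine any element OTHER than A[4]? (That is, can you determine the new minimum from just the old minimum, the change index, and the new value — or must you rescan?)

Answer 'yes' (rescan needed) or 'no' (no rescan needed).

Old min = -20 at index 2
Change at index 4: 3 -> -16
Index 4 was NOT the min. New min = min(-20, -16). No rescan of other elements needed.
Needs rescan: no

Answer: no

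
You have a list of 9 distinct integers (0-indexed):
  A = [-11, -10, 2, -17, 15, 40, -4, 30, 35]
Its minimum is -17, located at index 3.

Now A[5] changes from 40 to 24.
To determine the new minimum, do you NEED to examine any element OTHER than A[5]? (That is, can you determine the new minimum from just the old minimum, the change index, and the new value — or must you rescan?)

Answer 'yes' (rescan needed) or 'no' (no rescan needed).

Old min = -17 at index 3
Change at index 5: 40 -> 24
Index 5 was NOT the min. New min = min(-17, 24). No rescan of other elements needed.
Needs rescan: no

Answer: no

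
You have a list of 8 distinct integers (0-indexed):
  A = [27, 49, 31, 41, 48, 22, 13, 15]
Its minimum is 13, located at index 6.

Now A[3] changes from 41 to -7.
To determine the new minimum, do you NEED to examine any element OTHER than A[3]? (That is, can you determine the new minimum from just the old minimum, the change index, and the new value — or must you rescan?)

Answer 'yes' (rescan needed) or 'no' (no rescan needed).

Old min = 13 at index 6
Change at index 3: 41 -> -7
Index 3 was NOT the min. New min = min(13, -7). No rescan of other elements needed.
Needs rescan: no

Answer: no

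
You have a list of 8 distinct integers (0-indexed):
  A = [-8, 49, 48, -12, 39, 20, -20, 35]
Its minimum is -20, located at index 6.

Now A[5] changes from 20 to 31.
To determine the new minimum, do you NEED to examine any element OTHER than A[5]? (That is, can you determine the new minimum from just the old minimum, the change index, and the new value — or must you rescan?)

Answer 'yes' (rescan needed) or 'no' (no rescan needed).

Answer: no

Derivation:
Old min = -20 at index 6
Change at index 5: 20 -> 31
Index 5 was NOT the min. New min = min(-20, 31). No rescan of other elements needed.
Needs rescan: no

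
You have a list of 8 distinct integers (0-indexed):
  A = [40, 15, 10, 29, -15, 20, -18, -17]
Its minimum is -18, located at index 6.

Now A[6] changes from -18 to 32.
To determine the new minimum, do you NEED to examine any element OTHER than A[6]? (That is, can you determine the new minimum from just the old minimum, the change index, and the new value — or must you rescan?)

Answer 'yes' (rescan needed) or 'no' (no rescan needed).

Answer: yes

Derivation:
Old min = -18 at index 6
Change at index 6: -18 -> 32
Index 6 WAS the min and new value 32 > old min -18. Must rescan other elements to find the new min.
Needs rescan: yes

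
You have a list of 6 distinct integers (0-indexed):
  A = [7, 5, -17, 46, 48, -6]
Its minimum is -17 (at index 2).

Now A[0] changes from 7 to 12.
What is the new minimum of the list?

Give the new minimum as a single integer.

Answer: -17

Derivation:
Old min = -17 (at index 2)
Change: A[0] 7 -> 12
Changed element was NOT the old min.
  New min = min(old_min, new_val) = min(-17, 12) = -17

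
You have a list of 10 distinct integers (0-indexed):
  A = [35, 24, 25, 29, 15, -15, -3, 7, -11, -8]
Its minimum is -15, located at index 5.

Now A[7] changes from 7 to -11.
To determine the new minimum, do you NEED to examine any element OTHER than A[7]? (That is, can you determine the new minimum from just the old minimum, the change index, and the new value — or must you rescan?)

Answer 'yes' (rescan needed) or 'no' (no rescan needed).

Answer: no

Derivation:
Old min = -15 at index 5
Change at index 7: 7 -> -11
Index 7 was NOT the min. New min = min(-15, -11). No rescan of other elements needed.
Needs rescan: no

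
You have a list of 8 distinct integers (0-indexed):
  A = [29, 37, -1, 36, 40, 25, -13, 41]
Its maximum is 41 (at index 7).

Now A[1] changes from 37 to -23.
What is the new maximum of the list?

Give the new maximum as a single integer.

Answer: 41

Derivation:
Old max = 41 (at index 7)
Change: A[1] 37 -> -23
Changed element was NOT the old max.
  New max = max(old_max, new_val) = max(41, -23) = 41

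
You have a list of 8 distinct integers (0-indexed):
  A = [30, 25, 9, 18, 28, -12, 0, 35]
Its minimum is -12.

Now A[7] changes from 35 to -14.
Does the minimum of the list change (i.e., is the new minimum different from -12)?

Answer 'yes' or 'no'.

Answer: yes

Derivation:
Old min = -12
Change: A[7] 35 -> -14
Changed element was NOT the min; min changes only if -14 < -12.
New min = -14; changed? yes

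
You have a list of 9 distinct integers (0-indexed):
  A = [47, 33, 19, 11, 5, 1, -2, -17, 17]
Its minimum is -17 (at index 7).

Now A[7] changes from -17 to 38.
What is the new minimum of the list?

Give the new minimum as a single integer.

Old min = -17 (at index 7)
Change: A[7] -17 -> 38
Changed element WAS the min. Need to check: is 38 still <= all others?
  Min of remaining elements: -2
  New min = min(38, -2) = -2

Answer: -2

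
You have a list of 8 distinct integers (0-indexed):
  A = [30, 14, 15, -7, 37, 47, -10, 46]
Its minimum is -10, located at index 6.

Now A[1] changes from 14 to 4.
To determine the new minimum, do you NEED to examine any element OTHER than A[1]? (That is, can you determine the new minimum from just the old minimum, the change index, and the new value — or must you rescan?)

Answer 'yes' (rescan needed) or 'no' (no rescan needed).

Old min = -10 at index 6
Change at index 1: 14 -> 4
Index 1 was NOT the min. New min = min(-10, 4). No rescan of other elements needed.
Needs rescan: no

Answer: no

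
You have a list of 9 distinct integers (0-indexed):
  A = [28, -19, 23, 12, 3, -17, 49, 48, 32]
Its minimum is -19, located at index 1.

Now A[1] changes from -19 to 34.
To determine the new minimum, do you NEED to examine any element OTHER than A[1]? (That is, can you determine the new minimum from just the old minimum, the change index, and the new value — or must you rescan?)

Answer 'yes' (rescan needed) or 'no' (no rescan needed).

Answer: yes

Derivation:
Old min = -19 at index 1
Change at index 1: -19 -> 34
Index 1 WAS the min and new value 34 > old min -19. Must rescan other elements to find the new min.
Needs rescan: yes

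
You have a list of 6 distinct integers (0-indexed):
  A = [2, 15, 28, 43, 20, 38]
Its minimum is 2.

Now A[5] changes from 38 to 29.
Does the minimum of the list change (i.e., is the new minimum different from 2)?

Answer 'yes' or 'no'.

Old min = 2
Change: A[5] 38 -> 29
Changed element was NOT the min; min changes only if 29 < 2.
New min = 2; changed? no

Answer: no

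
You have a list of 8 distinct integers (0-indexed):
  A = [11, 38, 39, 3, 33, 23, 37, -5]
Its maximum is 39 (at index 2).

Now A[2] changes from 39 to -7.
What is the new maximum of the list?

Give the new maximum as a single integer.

Old max = 39 (at index 2)
Change: A[2] 39 -> -7
Changed element WAS the max -> may need rescan.
  Max of remaining elements: 38
  New max = max(-7, 38) = 38

Answer: 38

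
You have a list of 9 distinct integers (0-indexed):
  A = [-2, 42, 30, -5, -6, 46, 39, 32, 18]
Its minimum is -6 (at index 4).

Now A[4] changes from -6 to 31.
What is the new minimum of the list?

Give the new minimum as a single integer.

Old min = -6 (at index 4)
Change: A[4] -6 -> 31
Changed element WAS the min. Need to check: is 31 still <= all others?
  Min of remaining elements: -5
  New min = min(31, -5) = -5

Answer: -5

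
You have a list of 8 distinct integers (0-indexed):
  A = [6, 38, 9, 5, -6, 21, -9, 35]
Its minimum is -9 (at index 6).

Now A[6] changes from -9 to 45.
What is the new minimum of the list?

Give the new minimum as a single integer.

Old min = -9 (at index 6)
Change: A[6] -9 -> 45
Changed element WAS the min. Need to check: is 45 still <= all others?
  Min of remaining elements: -6
  New min = min(45, -6) = -6

Answer: -6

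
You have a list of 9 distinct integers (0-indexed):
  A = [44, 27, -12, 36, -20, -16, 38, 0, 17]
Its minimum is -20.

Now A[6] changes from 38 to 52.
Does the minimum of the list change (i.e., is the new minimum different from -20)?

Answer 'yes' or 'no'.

Old min = -20
Change: A[6] 38 -> 52
Changed element was NOT the min; min changes only if 52 < -20.
New min = -20; changed? no

Answer: no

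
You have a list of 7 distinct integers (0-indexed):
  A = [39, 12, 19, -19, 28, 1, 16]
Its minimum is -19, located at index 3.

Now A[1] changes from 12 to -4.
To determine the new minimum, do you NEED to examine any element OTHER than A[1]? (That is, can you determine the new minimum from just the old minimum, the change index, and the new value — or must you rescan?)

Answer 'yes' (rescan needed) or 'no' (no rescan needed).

Old min = -19 at index 3
Change at index 1: 12 -> -4
Index 1 was NOT the min. New min = min(-19, -4). No rescan of other elements needed.
Needs rescan: no

Answer: no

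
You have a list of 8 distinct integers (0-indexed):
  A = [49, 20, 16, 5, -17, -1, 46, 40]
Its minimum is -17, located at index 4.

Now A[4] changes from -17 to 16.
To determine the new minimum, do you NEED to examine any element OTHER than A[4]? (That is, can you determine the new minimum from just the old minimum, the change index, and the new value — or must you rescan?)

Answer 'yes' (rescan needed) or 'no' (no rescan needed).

Answer: yes

Derivation:
Old min = -17 at index 4
Change at index 4: -17 -> 16
Index 4 WAS the min and new value 16 > old min -17. Must rescan other elements to find the new min.
Needs rescan: yes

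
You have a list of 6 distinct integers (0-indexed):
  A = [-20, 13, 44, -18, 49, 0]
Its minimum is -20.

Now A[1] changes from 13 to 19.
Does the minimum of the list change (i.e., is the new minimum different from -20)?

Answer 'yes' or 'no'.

Answer: no

Derivation:
Old min = -20
Change: A[1] 13 -> 19
Changed element was NOT the min; min changes only if 19 < -20.
New min = -20; changed? no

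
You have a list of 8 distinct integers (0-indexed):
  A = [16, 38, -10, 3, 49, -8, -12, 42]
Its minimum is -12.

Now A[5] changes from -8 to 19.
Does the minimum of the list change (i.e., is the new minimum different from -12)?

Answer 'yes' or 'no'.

Old min = -12
Change: A[5] -8 -> 19
Changed element was NOT the min; min changes only if 19 < -12.
New min = -12; changed? no

Answer: no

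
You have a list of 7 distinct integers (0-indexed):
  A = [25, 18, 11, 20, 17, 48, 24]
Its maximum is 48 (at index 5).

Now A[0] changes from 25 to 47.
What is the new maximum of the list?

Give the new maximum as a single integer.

Old max = 48 (at index 5)
Change: A[0] 25 -> 47
Changed element was NOT the old max.
  New max = max(old_max, new_val) = max(48, 47) = 48

Answer: 48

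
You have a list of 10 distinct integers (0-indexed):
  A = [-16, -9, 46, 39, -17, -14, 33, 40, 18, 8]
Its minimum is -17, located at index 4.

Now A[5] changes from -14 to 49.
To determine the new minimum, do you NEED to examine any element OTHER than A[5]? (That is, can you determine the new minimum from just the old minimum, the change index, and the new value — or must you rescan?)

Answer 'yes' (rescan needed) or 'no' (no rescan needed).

Old min = -17 at index 4
Change at index 5: -14 -> 49
Index 5 was NOT the min. New min = min(-17, 49). No rescan of other elements needed.
Needs rescan: no

Answer: no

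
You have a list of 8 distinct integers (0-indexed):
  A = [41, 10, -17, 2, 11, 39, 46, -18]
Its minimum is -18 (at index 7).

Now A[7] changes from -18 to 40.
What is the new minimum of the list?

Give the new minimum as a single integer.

Old min = -18 (at index 7)
Change: A[7] -18 -> 40
Changed element WAS the min. Need to check: is 40 still <= all others?
  Min of remaining elements: -17
  New min = min(40, -17) = -17

Answer: -17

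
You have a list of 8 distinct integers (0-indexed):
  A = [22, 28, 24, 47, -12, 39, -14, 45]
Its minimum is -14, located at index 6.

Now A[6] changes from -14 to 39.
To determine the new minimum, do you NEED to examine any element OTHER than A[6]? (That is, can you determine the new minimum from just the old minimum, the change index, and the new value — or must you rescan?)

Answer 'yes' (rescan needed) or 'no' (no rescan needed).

Old min = -14 at index 6
Change at index 6: -14 -> 39
Index 6 WAS the min and new value 39 > old min -14. Must rescan other elements to find the new min.
Needs rescan: yes

Answer: yes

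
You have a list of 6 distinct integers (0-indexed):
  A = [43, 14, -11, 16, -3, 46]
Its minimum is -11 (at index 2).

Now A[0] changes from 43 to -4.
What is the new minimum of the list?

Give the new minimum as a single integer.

Old min = -11 (at index 2)
Change: A[0] 43 -> -4
Changed element was NOT the old min.
  New min = min(old_min, new_val) = min(-11, -4) = -11

Answer: -11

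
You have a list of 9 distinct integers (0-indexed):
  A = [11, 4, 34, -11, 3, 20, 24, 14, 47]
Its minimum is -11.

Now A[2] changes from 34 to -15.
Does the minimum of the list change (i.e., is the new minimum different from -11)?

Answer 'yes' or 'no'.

Answer: yes

Derivation:
Old min = -11
Change: A[2] 34 -> -15
Changed element was NOT the min; min changes only if -15 < -11.
New min = -15; changed? yes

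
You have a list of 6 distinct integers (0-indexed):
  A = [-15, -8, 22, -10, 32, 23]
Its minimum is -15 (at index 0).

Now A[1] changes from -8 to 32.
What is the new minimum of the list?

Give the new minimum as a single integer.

Old min = -15 (at index 0)
Change: A[1] -8 -> 32
Changed element was NOT the old min.
  New min = min(old_min, new_val) = min(-15, 32) = -15

Answer: -15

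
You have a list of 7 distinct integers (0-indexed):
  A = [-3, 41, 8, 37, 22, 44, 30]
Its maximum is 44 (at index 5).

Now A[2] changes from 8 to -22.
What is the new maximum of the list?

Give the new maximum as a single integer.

Old max = 44 (at index 5)
Change: A[2] 8 -> -22
Changed element was NOT the old max.
  New max = max(old_max, new_val) = max(44, -22) = 44

Answer: 44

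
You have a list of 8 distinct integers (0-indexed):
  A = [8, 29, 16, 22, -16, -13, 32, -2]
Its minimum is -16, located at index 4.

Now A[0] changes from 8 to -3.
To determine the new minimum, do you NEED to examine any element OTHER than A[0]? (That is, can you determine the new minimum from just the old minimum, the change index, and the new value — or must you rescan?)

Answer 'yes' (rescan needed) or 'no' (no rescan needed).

Answer: no

Derivation:
Old min = -16 at index 4
Change at index 0: 8 -> -3
Index 0 was NOT the min. New min = min(-16, -3). No rescan of other elements needed.
Needs rescan: no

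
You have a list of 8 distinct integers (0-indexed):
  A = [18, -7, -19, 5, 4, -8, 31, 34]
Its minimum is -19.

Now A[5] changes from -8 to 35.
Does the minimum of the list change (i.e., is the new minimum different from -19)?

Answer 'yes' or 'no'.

Answer: no

Derivation:
Old min = -19
Change: A[5] -8 -> 35
Changed element was NOT the min; min changes only if 35 < -19.
New min = -19; changed? no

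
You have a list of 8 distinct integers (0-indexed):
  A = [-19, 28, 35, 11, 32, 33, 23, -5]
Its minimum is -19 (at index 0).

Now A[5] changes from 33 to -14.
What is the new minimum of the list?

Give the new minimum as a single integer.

Answer: -19

Derivation:
Old min = -19 (at index 0)
Change: A[5] 33 -> -14
Changed element was NOT the old min.
  New min = min(old_min, new_val) = min(-19, -14) = -19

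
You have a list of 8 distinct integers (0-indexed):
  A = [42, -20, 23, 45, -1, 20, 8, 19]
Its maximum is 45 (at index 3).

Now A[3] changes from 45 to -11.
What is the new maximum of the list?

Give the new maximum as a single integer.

Old max = 45 (at index 3)
Change: A[3] 45 -> -11
Changed element WAS the max -> may need rescan.
  Max of remaining elements: 42
  New max = max(-11, 42) = 42

Answer: 42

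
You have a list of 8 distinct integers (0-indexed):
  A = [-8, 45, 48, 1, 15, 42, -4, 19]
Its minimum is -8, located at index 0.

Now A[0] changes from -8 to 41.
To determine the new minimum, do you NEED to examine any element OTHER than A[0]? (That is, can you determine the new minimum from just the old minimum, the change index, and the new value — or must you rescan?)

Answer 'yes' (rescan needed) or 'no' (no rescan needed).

Answer: yes

Derivation:
Old min = -8 at index 0
Change at index 0: -8 -> 41
Index 0 WAS the min and new value 41 > old min -8. Must rescan other elements to find the new min.
Needs rescan: yes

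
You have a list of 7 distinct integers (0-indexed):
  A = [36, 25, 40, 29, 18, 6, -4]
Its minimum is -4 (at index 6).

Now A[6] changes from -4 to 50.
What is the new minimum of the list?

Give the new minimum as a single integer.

Old min = -4 (at index 6)
Change: A[6] -4 -> 50
Changed element WAS the min. Need to check: is 50 still <= all others?
  Min of remaining elements: 6
  New min = min(50, 6) = 6

Answer: 6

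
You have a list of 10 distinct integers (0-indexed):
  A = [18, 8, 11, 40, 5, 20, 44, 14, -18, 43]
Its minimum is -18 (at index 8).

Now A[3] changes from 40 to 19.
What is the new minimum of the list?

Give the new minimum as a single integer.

Answer: -18

Derivation:
Old min = -18 (at index 8)
Change: A[3] 40 -> 19
Changed element was NOT the old min.
  New min = min(old_min, new_val) = min(-18, 19) = -18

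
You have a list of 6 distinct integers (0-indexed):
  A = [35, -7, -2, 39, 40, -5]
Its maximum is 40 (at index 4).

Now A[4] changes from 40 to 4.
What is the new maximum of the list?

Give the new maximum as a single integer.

Answer: 39

Derivation:
Old max = 40 (at index 4)
Change: A[4] 40 -> 4
Changed element WAS the max -> may need rescan.
  Max of remaining elements: 39
  New max = max(4, 39) = 39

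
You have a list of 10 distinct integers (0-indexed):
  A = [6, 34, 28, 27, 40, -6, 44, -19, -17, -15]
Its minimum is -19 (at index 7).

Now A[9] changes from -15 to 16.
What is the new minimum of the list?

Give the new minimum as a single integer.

Old min = -19 (at index 7)
Change: A[9] -15 -> 16
Changed element was NOT the old min.
  New min = min(old_min, new_val) = min(-19, 16) = -19

Answer: -19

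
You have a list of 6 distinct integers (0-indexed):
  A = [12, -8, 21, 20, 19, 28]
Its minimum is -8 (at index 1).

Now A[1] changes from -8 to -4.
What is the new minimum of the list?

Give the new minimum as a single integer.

Old min = -8 (at index 1)
Change: A[1] -8 -> -4
Changed element WAS the min. Need to check: is -4 still <= all others?
  Min of remaining elements: 12
  New min = min(-4, 12) = -4

Answer: -4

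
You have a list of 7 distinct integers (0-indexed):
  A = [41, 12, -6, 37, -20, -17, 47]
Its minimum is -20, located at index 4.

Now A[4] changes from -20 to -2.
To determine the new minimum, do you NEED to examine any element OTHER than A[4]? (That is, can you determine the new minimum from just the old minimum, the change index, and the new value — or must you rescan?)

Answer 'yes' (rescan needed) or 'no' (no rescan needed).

Answer: yes

Derivation:
Old min = -20 at index 4
Change at index 4: -20 -> -2
Index 4 WAS the min and new value -2 > old min -20. Must rescan other elements to find the new min.
Needs rescan: yes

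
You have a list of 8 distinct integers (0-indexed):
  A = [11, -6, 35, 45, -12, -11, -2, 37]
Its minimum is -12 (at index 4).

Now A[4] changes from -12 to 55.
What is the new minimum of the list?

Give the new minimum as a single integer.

Answer: -11

Derivation:
Old min = -12 (at index 4)
Change: A[4] -12 -> 55
Changed element WAS the min. Need to check: is 55 still <= all others?
  Min of remaining elements: -11
  New min = min(55, -11) = -11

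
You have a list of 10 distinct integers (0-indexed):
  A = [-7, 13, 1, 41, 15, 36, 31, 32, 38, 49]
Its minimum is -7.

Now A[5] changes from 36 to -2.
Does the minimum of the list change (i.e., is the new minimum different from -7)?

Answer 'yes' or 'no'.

Old min = -7
Change: A[5] 36 -> -2
Changed element was NOT the min; min changes only if -2 < -7.
New min = -7; changed? no

Answer: no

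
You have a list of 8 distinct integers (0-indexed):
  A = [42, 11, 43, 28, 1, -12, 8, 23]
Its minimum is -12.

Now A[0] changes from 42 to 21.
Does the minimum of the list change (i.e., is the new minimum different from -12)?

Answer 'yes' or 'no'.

Old min = -12
Change: A[0] 42 -> 21
Changed element was NOT the min; min changes only if 21 < -12.
New min = -12; changed? no

Answer: no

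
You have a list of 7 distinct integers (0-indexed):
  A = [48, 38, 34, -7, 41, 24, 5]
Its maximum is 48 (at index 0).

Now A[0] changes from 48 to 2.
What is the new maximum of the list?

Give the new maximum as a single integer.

Answer: 41

Derivation:
Old max = 48 (at index 0)
Change: A[0] 48 -> 2
Changed element WAS the max -> may need rescan.
  Max of remaining elements: 41
  New max = max(2, 41) = 41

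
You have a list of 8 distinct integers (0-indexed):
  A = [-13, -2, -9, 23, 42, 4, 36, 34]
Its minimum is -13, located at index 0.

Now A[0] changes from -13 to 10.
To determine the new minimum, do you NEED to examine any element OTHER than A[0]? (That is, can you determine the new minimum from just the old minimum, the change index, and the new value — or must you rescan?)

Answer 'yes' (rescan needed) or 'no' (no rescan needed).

Answer: yes

Derivation:
Old min = -13 at index 0
Change at index 0: -13 -> 10
Index 0 WAS the min and new value 10 > old min -13. Must rescan other elements to find the new min.
Needs rescan: yes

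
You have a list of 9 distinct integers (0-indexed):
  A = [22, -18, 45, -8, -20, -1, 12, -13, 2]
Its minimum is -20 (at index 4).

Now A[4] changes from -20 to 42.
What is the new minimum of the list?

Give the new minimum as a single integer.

Answer: -18

Derivation:
Old min = -20 (at index 4)
Change: A[4] -20 -> 42
Changed element WAS the min. Need to check: is 42 still <= all others?
  Min of remaining elements: -18
  New min = min(42, -18) = -18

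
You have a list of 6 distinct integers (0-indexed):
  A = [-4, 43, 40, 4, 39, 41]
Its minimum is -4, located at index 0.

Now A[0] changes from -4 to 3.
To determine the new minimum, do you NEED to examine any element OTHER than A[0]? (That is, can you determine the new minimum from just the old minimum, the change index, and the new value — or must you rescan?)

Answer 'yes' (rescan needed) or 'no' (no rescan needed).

Old min = -4 at index 0
Change at index 0: -4 -> 3
Index 0 WAS the min and new value 3 > old min -4. Must rescan other elements to find the new min.
Needs rescan: yes

Answer: yes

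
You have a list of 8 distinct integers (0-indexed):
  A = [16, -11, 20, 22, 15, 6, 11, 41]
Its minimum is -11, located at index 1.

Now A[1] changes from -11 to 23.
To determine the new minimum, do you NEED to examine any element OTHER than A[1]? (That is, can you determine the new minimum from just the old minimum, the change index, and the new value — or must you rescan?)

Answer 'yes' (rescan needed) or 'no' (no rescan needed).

Old min = -11 at index 1
Change at index 1: -11 -> 23
Index 1 WAS the min and new value 23 > old min -11. Must rescan other elements to find the new min.
Needs rescan: yes

Answer: yes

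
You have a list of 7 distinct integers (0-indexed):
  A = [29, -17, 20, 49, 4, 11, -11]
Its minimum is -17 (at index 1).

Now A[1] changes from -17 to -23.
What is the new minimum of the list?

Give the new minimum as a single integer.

Answer: -23

Derivation:
Old min = -17 (at index 1)
Change: A[1] -17 -> -23
Changed element WAS the min. Need to check: is -23 still <= all others?
  Min of remaining elements: -11
  New min = min(-23, -11) = -23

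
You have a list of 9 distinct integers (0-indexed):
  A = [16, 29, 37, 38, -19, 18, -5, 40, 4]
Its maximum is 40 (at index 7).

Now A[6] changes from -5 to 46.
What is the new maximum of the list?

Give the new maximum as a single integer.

Old max = 40 (at index 7)
Change: A[6] -5 -> 46
Changed element was NOT the old max.
  New max = max(old_max, new_val) = max(40, 46) = 46

Answer: 46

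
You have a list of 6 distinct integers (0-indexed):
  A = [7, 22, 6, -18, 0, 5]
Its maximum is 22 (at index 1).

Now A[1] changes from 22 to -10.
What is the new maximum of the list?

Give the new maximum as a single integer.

Answer: 7

Derivation:
Old max = 22 (at index 1)
Change: A[1] 22 -> -10
Changed element WAS the max -> may need rescan.
  Max of remaining elements: 7
  New max = max(-10, 7) = 7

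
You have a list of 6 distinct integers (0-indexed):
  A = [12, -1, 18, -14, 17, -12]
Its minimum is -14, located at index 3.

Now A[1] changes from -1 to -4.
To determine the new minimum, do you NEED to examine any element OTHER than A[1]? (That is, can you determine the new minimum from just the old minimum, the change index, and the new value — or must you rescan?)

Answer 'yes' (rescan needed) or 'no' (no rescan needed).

Old min = -14 at index 3
Change at index 1: -1 -> -4
Index 1 was NOT the min. New min = min(-14, -4). No rescan of other elements needed.
Needs rescan: no

Answer: no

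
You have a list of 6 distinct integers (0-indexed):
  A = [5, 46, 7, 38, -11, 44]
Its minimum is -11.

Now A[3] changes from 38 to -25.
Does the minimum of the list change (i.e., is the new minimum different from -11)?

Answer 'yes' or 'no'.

Answer: yes

Derivation:
Old min = -11
Change: A[3] 38 -> -25
Changed element was NOT the min; min changes only if -25 < -11.
New min = -25; changed? yes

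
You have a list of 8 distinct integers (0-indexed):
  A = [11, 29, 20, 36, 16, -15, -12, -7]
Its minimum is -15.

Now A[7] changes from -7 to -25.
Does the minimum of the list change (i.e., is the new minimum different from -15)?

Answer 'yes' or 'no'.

Old min = -15
Change: A[7] -7 -> -25
Changed element was NOT the min; min changes only if -25 < -15.
New min = -25; changed? yes

Answer: yes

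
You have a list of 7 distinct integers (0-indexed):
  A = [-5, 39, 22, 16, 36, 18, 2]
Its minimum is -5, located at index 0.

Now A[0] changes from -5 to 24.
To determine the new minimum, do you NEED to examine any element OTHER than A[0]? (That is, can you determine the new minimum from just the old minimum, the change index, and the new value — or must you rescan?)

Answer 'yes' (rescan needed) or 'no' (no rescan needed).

Old min = -5 at index 0
Change at index 0: -5 -> 24
Index 0 WAS the min and new value 24 > old min -5. Must rescan other elements to find the new min.
Needs rescan: yes

Answer: yes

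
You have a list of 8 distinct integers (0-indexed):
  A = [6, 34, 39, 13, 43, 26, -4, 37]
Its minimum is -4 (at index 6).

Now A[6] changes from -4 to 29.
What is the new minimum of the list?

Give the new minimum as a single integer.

Old min = -4 (at index 6)
Change: A[6] -4 -> 29
Changed element WAS the min. Need to check: is 29 still <= all others?
  Min of remaining elements: 6
  New min = min(29, 6) = 6

Answer: 6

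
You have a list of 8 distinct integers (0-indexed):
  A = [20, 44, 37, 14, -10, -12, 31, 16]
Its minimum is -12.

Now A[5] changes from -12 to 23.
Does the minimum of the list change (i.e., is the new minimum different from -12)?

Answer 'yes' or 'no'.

Old min = -12
Change: A[5] -12 -> 23
Changed element was the min; new min must be rechecked.
New min = -10; changed? yes

Answer: yes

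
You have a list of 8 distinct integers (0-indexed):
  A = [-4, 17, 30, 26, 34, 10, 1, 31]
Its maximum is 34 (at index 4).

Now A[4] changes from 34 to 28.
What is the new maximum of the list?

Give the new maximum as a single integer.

Old max = 34 (at index 4)
Change: A[4] 34 -> 28
Changed element WAS the max -> may need rescan.
  Max of remaining elements: 31
  New max = max(28, 31) = 31

Answer: 31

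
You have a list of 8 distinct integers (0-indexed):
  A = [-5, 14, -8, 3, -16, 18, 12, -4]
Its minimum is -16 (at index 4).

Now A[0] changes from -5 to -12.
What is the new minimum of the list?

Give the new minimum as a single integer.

Old min = -16 (at index 4)
Change: A[0] -5 -> -12
Changed element was NOT the old min.
  New min = min(old_min, new_val) = min(-16, -12) = -16

Answer: -16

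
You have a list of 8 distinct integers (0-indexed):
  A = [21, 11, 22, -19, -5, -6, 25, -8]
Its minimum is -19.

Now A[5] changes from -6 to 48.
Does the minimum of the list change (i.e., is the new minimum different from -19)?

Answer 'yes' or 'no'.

Old min = -19
Change: A[5] -6 -> 48
Changed element was NOT the min; min changes only if 48 < -19.
New min = -19; changed? no

Answer: no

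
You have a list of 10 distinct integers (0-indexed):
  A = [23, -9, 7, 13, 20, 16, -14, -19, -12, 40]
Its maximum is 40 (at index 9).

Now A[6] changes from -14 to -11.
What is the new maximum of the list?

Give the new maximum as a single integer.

Answer: 40

Derivation:
Old max = 40 (at index 9)
Change: A[6] -14 -> -11
Changed element was NOT the old max.
  New max = max(old_max, new_val) = max(40, -11) = 40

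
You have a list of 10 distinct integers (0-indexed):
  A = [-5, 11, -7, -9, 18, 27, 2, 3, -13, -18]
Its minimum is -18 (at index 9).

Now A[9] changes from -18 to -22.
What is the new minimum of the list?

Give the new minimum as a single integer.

Old min = -18 (at index 9)
Change: A[9] -18 -> -22
Changed element WAS the min. Need to check: is -22 still <= all others?
  Min of remaining elements: -13
  New min = min(-22, -13) = -22

Answer: -22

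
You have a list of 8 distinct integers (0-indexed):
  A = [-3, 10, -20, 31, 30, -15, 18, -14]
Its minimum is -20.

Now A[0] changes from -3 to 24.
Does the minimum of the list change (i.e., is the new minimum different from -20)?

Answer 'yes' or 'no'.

Old min = -20
Change: A[0] -3 -> 24
Changed element was NOT the min; min changes only if 24 < -20.
New min = -20; changed? no

Answer: no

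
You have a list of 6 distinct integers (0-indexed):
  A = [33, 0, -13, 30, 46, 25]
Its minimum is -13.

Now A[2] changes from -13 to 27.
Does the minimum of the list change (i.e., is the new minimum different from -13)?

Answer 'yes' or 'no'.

Old min = -13
Change: A[2] -13 -> 27
Changed element was the min; new min must be rechecked.
New min = 0; changed? yes

Answer: yes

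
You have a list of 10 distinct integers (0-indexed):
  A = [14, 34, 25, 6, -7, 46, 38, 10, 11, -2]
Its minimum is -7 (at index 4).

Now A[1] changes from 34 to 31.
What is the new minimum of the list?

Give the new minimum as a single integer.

Old min = -7 (at index 4)
Change: A[1] 34 -> 31
Changed element was NOT the old min.
  New min = min(old_min, new_val) = min(-7, 31) = -7

Answer: -7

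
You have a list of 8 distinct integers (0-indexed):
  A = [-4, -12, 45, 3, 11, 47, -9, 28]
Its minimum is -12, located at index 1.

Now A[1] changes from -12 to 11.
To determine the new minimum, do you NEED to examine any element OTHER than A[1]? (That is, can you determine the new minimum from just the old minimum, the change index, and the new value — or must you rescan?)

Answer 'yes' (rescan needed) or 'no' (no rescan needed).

Old min = -12 at index 1
Change at index 1: -12 -> 11
Index 1 WAS the min and new value 11 > old min -12. Must rescan other elements to find the new min.
Needs rescan: yes

Answer: yes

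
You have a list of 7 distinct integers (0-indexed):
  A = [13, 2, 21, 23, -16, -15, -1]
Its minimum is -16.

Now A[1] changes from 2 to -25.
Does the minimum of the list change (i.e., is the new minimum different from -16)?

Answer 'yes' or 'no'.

Answer: yes

Derivation:
Old min = -16
Change: A[1] 2 -> -25
Changed element was NOT the min; min changes only if -25 < -16.
New min = -25; changed? yes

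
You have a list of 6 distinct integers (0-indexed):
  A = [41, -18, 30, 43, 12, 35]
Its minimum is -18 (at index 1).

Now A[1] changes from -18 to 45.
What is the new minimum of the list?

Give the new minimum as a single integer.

Answer: 12

Derivation:
Old min = -18 (at index 1)
Change: A[1] -18 -> 45
Changed element WAS the min. Need to check: is 45 still <= all others?
  Min of remaining elements: 12
  New min = min(45, 12) = 12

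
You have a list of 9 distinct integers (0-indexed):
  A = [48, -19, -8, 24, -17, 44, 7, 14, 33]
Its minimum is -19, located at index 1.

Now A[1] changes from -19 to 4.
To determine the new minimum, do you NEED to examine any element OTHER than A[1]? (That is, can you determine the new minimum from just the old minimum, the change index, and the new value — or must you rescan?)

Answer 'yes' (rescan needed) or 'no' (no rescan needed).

Answer: yes

Derivation:
Old min = -19 at index 1
Change at index 1: -19 -> 4
Index 1 WAS the min and new value 4 > old min -19. Must rescan other elements to find the new min.
Needs rescan: yes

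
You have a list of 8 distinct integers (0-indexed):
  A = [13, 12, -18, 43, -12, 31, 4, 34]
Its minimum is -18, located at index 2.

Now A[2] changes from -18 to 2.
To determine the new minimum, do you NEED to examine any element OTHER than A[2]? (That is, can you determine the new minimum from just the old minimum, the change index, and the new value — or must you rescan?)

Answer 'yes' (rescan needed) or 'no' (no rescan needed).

Old min = -18 at index 2
Change at index 2: -18 -> 2
Index 2 WAS the min and new value 2 > old min -18. Must rescan other elements to find the new min.
Needs rescan: yes

Answer: yes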